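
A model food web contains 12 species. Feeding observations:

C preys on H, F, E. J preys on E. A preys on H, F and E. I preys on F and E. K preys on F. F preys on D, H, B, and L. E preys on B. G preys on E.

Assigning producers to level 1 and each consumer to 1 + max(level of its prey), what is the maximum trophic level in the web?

Producers (level 1): D, H, B, L.
B → E → I gives I level 3.
No species has a prey at level 3, so no species reaches level 4.

3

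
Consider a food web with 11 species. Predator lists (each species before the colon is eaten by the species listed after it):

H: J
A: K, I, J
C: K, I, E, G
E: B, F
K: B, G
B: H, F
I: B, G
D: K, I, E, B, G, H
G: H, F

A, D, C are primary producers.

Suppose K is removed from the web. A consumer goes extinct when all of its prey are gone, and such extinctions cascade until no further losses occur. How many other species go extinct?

0

Remove K.
Every predator of it retains at least one other prey: B still has D, I, E; G still has D, C, I.
No consumer loses all prey, so no secondary extinctions occur.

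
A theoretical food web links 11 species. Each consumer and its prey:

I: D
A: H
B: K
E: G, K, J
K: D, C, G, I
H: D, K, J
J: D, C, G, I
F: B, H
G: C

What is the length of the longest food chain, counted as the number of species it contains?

One longest chain: C → G → K → H → F.
It has 5 species and 4 links.

5 species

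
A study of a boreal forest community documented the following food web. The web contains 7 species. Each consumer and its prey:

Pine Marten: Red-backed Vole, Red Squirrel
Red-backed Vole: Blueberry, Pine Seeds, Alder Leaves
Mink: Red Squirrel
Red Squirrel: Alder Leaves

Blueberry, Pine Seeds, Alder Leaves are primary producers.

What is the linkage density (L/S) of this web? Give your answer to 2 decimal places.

L/S = 1.00

There are L = 7 links among S = 7 species.
L/S = 7/7 = 1.0000 ≈ 1.00.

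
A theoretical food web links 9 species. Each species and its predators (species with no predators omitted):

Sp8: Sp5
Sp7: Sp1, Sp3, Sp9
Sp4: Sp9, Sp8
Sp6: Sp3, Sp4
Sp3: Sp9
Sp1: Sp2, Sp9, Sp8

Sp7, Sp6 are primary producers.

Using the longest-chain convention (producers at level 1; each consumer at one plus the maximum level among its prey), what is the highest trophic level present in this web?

4

Producers (level 1): Sp7, Sp6.
Sp7 → Sp1 → Sp8 → Sp5 gives Sp5 level 4.
No species has a prey at level 4, so no species reaches level 5.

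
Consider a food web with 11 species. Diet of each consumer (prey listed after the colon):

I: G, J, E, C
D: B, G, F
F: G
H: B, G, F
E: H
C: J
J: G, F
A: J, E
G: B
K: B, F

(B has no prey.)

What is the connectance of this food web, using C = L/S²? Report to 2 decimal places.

C = 0.17

The web has S = 11 species and L = 20 feeding links.
C = L / S² = 20 / 121 = 0.1653 ≈ 0.17.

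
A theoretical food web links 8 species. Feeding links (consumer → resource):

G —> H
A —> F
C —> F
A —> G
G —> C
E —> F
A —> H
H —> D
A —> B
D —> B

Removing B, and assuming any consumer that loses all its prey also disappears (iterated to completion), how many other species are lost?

Remove B.
Round 1: D (all prey gone) → extinct.
Round 2: H (all prey gone) → extinct.
No further losses. Total secondary extinctions: 2.

2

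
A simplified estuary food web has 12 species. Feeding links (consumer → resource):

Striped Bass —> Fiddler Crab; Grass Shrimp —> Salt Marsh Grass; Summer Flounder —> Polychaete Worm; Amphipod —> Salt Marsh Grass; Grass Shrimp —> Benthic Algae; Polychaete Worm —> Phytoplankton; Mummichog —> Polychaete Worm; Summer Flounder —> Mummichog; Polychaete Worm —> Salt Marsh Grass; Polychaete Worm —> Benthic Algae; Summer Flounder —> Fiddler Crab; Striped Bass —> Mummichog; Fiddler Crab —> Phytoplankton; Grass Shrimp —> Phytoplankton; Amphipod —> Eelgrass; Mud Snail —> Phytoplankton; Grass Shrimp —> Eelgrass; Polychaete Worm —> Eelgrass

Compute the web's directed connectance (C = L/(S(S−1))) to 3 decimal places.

C = 0.136

The web has S = 12 species and L = 18 feeding links.
C = L / (S(S−1)) = 18 / 132 = 0.1364 ≈ 0.136.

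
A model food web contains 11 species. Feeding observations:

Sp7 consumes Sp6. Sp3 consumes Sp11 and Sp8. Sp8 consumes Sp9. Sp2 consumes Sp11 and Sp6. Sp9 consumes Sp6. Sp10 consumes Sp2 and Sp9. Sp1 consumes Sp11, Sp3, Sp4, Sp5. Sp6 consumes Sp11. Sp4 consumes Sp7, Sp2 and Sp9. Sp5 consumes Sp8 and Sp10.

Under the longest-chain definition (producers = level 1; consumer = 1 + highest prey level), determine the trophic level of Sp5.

Sp11 is a producer → level 1.
Sp6 eats Sp11 → level 2.
Sp9 eats Sp6 → level 3.
Sp8 eats Sp9 → level 4.
Sp5 eats Sp8 (level 4); other prey at levels: Sp10 4 → level 5.

Trophic level 5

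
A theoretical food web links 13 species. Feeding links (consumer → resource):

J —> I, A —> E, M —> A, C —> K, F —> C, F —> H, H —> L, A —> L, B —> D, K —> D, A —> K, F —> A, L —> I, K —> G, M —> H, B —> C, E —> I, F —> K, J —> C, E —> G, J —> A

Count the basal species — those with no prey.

3

Basal species (no prey listed): D, G, I.
Count: 3.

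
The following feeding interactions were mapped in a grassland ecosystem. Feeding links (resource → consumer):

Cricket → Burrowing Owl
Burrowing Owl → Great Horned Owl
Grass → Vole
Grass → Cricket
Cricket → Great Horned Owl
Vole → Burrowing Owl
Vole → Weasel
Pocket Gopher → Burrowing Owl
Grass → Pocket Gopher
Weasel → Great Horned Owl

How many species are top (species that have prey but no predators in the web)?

Top species (has prey, but nothing eats it): Great Horned Owl.
Count: 1.

1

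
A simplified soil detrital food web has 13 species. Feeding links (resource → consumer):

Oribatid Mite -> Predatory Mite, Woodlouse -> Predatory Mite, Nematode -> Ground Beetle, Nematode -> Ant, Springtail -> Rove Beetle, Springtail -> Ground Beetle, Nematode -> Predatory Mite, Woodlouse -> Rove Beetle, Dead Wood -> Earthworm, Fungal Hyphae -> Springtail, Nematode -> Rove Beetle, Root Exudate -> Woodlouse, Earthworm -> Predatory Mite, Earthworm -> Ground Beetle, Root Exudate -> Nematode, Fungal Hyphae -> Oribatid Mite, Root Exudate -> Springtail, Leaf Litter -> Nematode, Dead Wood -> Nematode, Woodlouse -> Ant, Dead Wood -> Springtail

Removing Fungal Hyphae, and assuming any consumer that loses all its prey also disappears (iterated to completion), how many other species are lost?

1

Remove Fungal Hyphae.
Round 1: Oribatid Mite (all prey gone) → extinct.
No further losses. Total secondary extinctions: 1.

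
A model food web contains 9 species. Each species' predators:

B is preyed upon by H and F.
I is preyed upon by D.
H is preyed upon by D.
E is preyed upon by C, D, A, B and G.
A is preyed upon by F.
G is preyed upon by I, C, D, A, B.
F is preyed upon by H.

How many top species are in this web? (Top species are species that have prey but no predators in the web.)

2

Top species (has prey, but nothing eats it): C, D.
Count: 2.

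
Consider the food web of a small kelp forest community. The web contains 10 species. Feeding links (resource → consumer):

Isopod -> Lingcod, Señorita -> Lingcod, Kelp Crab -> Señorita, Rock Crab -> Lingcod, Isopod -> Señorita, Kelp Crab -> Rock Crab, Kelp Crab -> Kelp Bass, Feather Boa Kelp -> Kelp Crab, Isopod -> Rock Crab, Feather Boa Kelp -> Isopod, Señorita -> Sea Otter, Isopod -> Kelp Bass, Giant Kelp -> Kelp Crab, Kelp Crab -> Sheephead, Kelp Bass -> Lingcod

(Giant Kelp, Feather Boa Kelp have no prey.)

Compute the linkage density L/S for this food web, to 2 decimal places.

There are L = 15 links among S = 10 species.
L/S = 15/10 = 1.5000 ≈ 1.50.

L/S = 1.50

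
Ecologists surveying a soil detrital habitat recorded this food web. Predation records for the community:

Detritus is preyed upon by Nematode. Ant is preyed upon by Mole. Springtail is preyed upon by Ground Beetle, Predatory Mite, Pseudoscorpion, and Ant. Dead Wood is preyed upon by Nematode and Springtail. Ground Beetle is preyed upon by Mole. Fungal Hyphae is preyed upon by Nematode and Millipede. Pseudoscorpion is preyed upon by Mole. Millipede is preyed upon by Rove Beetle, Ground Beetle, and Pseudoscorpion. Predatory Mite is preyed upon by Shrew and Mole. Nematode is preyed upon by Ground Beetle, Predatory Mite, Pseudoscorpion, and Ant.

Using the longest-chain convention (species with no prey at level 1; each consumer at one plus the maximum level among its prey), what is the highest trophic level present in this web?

Basal resources (level 1): Dead Wood, Detritus, Fungal Hyphae.
Dead Wood → Nematode → Ground Beetle → Mole gives Mole level 4.
No species has a prey at level 4, so no species reaches level 5.

4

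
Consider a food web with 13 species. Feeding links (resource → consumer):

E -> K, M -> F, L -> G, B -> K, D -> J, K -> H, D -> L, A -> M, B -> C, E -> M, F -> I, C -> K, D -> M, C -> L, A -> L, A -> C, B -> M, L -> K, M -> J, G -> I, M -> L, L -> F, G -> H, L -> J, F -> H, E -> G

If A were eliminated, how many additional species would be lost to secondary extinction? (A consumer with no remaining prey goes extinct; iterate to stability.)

Remove A.
Every predator of it retains at least one other prey: M still has B, E, D; C still has B; L still has D, M, C.
No consumer loses all prey, so no secondary extinctions occur.

0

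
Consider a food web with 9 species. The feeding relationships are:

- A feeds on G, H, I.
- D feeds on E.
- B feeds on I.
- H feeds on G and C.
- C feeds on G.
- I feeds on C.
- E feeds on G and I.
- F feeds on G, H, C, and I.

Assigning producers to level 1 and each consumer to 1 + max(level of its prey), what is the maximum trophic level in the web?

Producers (level 1): G.
G → C → I → E → D gives D level 5.
No species has a prey at level 5, so no species reaches level 6.

5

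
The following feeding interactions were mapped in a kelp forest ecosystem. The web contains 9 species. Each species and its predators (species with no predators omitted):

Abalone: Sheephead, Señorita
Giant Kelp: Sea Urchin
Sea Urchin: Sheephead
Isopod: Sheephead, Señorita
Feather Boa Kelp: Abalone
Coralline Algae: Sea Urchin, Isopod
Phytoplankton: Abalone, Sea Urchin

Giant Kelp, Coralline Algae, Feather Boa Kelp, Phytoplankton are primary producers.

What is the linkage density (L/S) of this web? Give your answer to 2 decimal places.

L/S = 1.22

There are L = 11 links among S = 9 species.
L/S = 11/9 = 1.2222 ≈ 1.22.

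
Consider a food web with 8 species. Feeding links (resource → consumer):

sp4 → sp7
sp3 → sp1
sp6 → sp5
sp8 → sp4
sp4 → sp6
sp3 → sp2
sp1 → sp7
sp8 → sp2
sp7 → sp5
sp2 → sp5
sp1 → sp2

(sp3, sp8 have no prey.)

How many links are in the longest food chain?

3 links

One longest chain: sp3 → sp1 → sp2 → sp5.
It has 4 species and 3 links.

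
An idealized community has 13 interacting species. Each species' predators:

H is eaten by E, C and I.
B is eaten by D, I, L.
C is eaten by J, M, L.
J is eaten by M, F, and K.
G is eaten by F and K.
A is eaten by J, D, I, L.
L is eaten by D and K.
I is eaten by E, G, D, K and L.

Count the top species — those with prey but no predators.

5

Top species (has prey, but nothing eats it): E, M, K, D, F.
Count: 5.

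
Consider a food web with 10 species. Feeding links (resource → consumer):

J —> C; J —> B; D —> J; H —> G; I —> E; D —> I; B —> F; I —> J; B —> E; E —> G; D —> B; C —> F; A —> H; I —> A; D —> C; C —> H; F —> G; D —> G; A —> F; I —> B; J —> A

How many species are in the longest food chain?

One longest chain: D → I → J → B → E → G.
It has 6 species and 5 links.

6 species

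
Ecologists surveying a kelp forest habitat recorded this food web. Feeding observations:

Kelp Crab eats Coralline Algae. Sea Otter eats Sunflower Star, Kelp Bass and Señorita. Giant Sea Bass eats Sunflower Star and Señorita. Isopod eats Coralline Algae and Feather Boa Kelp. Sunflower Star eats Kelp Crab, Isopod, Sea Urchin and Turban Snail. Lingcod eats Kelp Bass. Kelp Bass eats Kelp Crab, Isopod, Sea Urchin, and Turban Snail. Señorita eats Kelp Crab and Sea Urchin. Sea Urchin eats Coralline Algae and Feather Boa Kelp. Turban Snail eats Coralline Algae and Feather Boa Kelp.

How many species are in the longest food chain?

One longest chain: Coralline Algae → Kelp Crab → Señorita → Giant Sea Bass.
It has 4 species and 3 links.

4 species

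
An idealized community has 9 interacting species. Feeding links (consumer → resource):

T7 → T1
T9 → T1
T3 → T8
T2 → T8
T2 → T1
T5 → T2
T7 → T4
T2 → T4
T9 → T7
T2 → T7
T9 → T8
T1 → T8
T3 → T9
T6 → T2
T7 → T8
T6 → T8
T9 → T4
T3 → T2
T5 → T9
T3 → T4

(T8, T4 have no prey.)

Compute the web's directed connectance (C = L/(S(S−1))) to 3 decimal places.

The web has S = 9 species and L = 20 feeding links.
C = L / (S(S−1)) = 20 / 72 = 0.2778 ≈ 0.278.

C = 0.278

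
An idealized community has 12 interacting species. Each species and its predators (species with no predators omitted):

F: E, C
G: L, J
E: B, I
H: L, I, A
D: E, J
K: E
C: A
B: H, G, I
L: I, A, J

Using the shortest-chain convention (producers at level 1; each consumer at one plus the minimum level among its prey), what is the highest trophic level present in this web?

5

Producers (level 1): K, D, F.
Following each consumer down to its lowest-level prey: K → E → B → H → L (levels 1 through 5).
All prey of L (H 4, G 4) are at level 4 or above, so L is at level 1 + 4 = 5.
Every consumer has at least one prey at level 4 or below, so none exceeds level 5.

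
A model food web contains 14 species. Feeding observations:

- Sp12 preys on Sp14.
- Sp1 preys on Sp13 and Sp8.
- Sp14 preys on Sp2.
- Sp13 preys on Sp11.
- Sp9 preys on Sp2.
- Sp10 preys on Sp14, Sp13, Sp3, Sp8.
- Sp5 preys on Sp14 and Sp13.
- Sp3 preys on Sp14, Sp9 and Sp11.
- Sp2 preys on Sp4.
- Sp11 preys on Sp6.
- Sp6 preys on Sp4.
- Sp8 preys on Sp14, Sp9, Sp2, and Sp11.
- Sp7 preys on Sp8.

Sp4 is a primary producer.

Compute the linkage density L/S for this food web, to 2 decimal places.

There are L = 23 links among S = 14 species.
L/S = 23/14 = 1.6429 ≈ 1.64.

L/S = 1.64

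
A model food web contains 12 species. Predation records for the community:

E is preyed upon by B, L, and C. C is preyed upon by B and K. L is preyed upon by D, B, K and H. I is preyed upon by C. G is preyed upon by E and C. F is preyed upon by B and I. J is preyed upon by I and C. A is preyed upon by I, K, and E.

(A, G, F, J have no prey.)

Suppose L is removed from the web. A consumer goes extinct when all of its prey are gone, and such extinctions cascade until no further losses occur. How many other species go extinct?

Remove L.
Round 1: D (all prey gone), H (all prey gone) → extinct.
No further losses. Total secondary extinctions: 2.

2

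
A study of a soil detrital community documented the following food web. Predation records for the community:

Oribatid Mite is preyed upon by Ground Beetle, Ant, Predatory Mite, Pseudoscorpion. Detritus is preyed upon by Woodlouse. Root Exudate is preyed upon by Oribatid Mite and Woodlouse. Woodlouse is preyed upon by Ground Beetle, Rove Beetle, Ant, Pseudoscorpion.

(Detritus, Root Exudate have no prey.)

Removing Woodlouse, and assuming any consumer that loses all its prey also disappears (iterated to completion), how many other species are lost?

Remove Woodlouse.
Round 1: Rove Beetle (all prey gone) → extinct.
No further losses. Total secondary extinctions: 1.

1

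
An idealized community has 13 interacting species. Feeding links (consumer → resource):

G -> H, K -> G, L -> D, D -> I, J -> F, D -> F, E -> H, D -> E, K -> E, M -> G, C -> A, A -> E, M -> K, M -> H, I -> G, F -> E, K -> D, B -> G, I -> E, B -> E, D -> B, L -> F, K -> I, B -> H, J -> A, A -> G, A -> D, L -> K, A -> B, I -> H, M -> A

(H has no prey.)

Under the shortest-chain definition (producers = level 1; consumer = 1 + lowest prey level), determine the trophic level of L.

Trophic level 4

H is a producer → level 1.
G eats H → level 2.
K eats G → level 3.
L eats K → level 4.
No prey of L is below level 3, so 4 is the minimum.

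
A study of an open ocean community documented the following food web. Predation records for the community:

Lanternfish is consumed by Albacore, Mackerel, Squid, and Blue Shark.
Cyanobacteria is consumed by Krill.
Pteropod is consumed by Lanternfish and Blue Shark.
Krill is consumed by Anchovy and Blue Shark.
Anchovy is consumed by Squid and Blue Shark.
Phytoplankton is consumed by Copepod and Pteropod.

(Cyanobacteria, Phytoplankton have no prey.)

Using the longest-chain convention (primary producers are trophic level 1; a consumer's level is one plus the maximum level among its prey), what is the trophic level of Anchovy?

Cyanobacteria is a producer → level 1.
Krill eats Cyanobacteria → level 2.
Anchovy eats Krill → level 3.

Trophic level 3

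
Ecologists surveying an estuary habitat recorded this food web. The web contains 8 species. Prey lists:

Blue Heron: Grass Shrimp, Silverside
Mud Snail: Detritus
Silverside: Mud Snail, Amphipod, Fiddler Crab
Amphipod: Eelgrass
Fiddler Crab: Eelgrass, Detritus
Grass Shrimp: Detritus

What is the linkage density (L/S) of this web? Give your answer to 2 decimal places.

L/S = 1.25

There are L = 10 links among S = 8 species.
L/S = 10/8 = 1.2500 ≈ 1.25.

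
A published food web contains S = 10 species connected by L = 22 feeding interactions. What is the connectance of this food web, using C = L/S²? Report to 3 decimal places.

The web has S = 10 species and L = 22 feeding links.
C = L / S² = 22 / 100 = 0.2200 ≈ 0.220.

C = 0.220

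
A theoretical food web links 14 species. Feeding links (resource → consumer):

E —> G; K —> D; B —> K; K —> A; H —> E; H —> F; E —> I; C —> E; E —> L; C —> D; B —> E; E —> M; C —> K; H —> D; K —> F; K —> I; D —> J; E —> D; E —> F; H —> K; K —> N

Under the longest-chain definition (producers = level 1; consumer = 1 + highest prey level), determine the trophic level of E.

B is a producer → level 1.
E eats B (level 1); other prey at levels: H 1, C 1 → level 2.

Trophic level 2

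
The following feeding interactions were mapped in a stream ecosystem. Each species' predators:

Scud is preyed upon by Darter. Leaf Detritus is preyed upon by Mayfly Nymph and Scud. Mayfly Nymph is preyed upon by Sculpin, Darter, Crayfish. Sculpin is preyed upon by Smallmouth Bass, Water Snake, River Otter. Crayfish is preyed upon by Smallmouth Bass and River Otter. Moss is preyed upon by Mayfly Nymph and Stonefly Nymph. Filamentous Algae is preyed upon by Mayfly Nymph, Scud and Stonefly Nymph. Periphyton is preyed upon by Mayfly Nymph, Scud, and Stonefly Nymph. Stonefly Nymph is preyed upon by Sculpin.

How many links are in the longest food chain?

One longest chain: Moss → Stonefly Nymph → Sculpin → River Otter.
It has 4 species and 3 links.

3 links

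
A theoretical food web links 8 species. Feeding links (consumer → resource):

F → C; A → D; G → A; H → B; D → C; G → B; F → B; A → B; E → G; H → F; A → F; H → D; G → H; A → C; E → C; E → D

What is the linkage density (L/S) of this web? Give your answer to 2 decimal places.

L/S = 2.00

There are L = 16 links among S = 8 species.
L/S = 16/8 = 2.0000 ≈ 2.00.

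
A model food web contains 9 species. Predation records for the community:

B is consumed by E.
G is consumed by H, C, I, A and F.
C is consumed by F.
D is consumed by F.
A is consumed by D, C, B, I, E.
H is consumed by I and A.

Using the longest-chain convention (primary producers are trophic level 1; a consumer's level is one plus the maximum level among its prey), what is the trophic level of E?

G is a producer → level 1.
H eats G → level 2.
A eats H (level 2); other prey at levels: G 1 → level 3.
B eats A → level 4.
E eats B (level 4); other prey at levels: A 3 → level 5.

Trophic level 5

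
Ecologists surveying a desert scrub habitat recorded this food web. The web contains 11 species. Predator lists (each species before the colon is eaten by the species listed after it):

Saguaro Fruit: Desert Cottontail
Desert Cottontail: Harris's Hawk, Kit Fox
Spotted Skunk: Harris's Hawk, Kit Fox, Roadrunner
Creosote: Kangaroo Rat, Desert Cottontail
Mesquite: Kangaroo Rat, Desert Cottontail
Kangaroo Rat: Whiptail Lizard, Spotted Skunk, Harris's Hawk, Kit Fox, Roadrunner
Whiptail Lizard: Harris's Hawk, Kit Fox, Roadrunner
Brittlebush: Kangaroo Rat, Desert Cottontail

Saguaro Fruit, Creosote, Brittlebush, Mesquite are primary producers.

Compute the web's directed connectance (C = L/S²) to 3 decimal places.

The web has S = 11 species and L = 20 feeding links.
C = L / S² = 20 / 121 = 0.1653 ≈ 0.165.

C = 0.165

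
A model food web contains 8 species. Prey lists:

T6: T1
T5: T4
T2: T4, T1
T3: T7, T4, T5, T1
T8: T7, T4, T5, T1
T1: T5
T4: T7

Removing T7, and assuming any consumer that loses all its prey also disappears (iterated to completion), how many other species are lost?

7

Remove T7.
Round 1: T4 (all prey gone) → extinct.
Round 2: T5 (all prey gone) → extinct.
Round 3: T1 (all prey gone) → extinct.
Round 4: T3 (all prey gone), T6 (all prey gone), T8 (all prey gone), T2 (all prey gone) → extinct.
No further losses. Total secondary extinctions: 7.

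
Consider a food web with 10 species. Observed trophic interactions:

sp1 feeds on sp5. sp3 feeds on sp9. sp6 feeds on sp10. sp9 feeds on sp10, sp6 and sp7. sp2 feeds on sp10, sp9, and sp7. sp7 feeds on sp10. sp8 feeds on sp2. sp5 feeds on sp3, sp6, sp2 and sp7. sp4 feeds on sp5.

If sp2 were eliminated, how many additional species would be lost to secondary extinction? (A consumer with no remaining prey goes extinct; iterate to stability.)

Remove sp2.
Round 1: sp8 (all prey gone) → extinct.
No further losses. Total secondary extinctions: 1.

1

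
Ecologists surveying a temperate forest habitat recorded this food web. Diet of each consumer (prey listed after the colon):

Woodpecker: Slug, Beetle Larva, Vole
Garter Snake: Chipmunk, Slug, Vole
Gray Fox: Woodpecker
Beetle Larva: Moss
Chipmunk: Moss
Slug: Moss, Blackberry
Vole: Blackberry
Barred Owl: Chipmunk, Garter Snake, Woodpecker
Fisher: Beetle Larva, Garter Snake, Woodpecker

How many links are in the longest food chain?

3 links

One longest chain: Moss → Chipmunk → Garter Snake → Barred Owl.
It has 4 species and 3 links.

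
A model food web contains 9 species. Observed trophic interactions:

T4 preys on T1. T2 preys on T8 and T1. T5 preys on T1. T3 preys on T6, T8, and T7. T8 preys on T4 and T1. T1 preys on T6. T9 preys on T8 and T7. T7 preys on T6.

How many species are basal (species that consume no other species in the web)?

1

Basal species (no prey listed): T6.
Count: 1.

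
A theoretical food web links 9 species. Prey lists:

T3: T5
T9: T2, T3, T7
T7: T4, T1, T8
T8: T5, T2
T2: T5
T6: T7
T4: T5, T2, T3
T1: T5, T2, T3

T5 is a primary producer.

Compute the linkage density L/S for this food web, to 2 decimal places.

L/S = 1.89

There are L = 17 links among S = 9 species.
L/S = 17/9 = 1.8889 ≈ 1.89.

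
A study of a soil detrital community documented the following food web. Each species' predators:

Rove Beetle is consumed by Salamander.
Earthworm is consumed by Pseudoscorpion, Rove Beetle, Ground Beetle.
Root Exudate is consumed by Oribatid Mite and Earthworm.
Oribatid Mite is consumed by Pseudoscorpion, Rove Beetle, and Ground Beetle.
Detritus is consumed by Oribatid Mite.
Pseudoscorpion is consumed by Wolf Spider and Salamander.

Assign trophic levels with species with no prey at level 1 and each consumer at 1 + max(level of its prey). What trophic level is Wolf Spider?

Detritus has no prey (basal) → level 1.
Oribatid Mite eats Detritus (level 1); other prey at levels: Root Exudate 1 → level 2.
Pseudoscorpion eats Oribatid Mite (level 2); other prey at levels: Earthworm 2 → level 3.
Wolf Spider eats Pseudoscorpion → level 4.

Trophic level 4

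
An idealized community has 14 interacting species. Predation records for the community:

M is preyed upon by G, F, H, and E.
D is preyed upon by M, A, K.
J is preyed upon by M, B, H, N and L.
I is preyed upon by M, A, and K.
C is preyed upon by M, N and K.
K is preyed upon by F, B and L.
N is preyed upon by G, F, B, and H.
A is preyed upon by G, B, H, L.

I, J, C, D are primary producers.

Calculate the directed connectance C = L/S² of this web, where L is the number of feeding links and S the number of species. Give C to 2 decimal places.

C = 0.15

The web has S = 14 species and L = 29 feeding links.
C = L / S² = 29 / 196 = 0.1480 ≈ 0.15.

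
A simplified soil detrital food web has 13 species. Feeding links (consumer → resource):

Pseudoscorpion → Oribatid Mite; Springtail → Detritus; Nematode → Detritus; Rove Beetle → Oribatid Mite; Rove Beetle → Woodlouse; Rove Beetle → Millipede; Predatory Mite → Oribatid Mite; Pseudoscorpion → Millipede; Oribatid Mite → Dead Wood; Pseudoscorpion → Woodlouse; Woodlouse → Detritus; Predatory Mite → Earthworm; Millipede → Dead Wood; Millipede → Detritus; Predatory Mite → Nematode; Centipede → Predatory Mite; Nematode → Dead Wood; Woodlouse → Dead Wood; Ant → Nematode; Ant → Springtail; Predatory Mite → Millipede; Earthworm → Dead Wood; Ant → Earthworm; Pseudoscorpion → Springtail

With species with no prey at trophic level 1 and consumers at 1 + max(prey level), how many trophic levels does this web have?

Basal resources (level 1): Detritus, Dead Wood.
Dead Wood → Oribatid Mite → Predatory Mite → Centipede gives Centipede level 4.
No species has a prey at level 4, so no species reaches level 5.

4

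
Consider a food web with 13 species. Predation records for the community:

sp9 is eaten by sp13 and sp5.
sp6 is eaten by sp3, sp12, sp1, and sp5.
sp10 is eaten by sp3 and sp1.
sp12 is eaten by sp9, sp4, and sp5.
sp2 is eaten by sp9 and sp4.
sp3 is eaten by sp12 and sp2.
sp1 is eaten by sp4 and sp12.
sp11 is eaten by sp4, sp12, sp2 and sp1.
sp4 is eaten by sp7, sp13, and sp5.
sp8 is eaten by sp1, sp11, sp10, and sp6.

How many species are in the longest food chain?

6 species

One longest chain: sp8 → sp10 → sp3 → sp2 → sp4 → sp13.
It has 6 species and 5 links.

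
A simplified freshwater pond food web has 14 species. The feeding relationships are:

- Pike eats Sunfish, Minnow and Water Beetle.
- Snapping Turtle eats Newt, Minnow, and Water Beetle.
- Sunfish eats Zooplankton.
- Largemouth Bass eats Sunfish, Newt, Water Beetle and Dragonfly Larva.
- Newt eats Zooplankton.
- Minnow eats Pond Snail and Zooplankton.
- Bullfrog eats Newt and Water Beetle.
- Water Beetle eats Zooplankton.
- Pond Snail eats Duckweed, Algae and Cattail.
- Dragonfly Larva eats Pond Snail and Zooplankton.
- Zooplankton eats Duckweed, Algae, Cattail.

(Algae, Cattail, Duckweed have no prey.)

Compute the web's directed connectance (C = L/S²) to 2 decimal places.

The web has S = 14 species and L = 25 feeding links.
C = L / S² = 25 / 196 = 0.1276 ≈ 0.13.

C = 0.13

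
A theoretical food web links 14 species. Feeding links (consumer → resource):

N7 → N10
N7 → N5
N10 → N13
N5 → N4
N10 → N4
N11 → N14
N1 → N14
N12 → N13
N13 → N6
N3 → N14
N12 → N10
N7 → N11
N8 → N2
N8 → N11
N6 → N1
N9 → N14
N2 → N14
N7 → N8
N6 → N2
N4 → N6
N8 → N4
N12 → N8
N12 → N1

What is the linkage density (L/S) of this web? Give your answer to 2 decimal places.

There are L = 23 links among S = 14 species.
L/S = 23/14 = 1.6429 ≈ 1.64.

L/S = 1.64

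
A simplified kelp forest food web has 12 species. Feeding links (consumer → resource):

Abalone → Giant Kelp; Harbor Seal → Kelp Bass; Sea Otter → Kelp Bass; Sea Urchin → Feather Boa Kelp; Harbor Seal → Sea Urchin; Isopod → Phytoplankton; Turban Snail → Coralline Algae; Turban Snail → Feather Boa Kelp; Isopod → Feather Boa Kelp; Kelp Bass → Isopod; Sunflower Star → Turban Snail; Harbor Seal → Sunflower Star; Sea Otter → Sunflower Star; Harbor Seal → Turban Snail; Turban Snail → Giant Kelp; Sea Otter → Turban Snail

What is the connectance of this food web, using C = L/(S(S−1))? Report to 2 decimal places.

C = 0.12

The web has S = 12 species and L = 16 feeding links.
C = L / (S(S−1)) = 16 / 132 = 0.1212 ≈ 0.12.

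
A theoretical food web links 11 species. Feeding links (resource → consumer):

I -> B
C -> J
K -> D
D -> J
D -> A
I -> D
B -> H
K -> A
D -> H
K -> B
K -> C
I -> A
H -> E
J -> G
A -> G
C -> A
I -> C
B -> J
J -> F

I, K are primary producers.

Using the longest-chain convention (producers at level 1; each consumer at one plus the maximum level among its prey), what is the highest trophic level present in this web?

Producers (level 1): I, K.
I → B → J → G gives G level 4.
No species has a prey at level 4, so no species reaches level 5.

4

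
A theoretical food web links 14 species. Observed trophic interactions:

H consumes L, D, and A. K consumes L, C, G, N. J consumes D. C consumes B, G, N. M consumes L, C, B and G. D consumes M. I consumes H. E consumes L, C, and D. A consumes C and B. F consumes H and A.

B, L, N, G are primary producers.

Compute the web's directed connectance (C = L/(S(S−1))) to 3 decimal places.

The web has S = 14 species and L = 24 feeding links.
C = L / (S(S−1)) = 24 / 182 = 0.1319 ≈ 0.132.

C = 0.132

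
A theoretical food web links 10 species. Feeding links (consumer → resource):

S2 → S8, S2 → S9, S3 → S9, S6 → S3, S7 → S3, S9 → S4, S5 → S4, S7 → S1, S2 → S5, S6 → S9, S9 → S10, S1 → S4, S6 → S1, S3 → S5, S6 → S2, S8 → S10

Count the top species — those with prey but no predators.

2

Top species (has prey, but nothing eats it): S6, S7.
Count: 2.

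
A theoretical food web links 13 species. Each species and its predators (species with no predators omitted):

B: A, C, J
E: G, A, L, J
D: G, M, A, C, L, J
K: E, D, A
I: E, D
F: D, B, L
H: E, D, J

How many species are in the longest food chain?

3 species

One longest chain: I → E → G.
It has 3 species and 2 links.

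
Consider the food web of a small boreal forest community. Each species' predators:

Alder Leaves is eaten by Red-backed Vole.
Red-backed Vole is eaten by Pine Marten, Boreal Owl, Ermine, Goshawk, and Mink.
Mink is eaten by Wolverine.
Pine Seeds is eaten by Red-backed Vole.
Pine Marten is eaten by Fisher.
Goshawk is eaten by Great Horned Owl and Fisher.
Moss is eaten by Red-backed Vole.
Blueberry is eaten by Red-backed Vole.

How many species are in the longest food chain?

One longest chain: Blueberry → Red-backed Vole → Goshawk → Fisher.
It has 4 species and 3 links.

4 species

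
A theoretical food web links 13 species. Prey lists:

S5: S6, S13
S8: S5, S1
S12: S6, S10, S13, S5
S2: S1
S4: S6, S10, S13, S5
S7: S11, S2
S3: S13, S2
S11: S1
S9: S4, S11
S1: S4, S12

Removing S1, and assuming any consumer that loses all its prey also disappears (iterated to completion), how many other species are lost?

3

Remove S1.
Round 1: S11 (all prey gone), S2 (all prey gone) → extinct.
Round 2: S7 (all prey gone) → extinct.
No further losses. Total secondary extinctions: 3.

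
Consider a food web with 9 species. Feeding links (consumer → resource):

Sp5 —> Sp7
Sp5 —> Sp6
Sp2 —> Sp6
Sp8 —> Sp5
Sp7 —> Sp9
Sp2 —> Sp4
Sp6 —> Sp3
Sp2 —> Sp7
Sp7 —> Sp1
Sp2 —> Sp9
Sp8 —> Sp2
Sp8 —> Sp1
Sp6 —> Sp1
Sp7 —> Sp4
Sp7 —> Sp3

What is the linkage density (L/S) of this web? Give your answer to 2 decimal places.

L/S = 1.67

There are L = 15 links among S = 9 species.
L/S = 15/9 = 1.6667 ≈ 1.67.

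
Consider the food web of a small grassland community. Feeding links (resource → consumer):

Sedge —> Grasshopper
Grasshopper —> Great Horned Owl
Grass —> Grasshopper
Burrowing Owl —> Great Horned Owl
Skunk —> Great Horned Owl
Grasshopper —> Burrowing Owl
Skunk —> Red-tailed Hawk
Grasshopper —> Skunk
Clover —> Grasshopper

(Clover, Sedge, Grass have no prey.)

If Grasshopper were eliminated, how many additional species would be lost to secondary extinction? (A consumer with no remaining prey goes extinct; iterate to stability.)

4

Remove Grasshopper.
Round 1: Burrowing Owl (all prey gone), Skunk (all prey gone) → extinct.
Round 2: Great Horned Owl (all prey gone), Red-tailed Hawk (all prey gone) → extinct.
No further losses. Total secondary extinctions: 4.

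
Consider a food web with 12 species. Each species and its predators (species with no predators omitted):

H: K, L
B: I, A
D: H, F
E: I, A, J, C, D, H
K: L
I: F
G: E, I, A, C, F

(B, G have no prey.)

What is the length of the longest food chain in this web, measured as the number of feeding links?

5 links

One longest chain: G → E → D → H → K → L.
It has 6 species and 5 links.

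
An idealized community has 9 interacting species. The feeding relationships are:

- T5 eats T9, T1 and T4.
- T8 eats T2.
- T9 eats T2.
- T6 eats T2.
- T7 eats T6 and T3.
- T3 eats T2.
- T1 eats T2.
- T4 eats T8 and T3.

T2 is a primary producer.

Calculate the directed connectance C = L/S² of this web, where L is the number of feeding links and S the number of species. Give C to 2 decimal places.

The web has S = 9 species and L = 12 feeding links.
C = L / S² = 12 / 81 = 0.1481 ≈ 0.15.

C = 0.15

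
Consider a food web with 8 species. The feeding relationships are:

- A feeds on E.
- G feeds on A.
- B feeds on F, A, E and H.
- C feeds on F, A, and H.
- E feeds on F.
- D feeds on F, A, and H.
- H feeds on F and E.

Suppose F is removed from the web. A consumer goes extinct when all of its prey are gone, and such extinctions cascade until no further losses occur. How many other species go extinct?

7

Remove F.
Round 1: E (all prey gone) → extinct.
Round 2: A (all prey gone), H (all prey gone) → extinct.
Round 3: G (all prey gone), D (all prey gone), C (all prey gone), B (all prey gone) → extinct.
No further losses. Total secondary extinctions: 7.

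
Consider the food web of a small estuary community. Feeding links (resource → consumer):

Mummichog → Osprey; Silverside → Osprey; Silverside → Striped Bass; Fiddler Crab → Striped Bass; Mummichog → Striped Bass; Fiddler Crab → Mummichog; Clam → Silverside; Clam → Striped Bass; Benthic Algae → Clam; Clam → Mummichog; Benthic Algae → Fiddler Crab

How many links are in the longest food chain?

3 links

One longest chain: Benthic Algae → Clam → Mummichog → Osprey.
It has 4 species and 3 links.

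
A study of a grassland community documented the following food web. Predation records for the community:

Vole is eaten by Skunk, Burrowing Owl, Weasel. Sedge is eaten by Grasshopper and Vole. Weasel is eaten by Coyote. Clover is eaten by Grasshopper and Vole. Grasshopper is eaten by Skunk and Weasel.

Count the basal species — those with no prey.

2

Basal species (no prey listed): Sedge, Clover.
Count: 2.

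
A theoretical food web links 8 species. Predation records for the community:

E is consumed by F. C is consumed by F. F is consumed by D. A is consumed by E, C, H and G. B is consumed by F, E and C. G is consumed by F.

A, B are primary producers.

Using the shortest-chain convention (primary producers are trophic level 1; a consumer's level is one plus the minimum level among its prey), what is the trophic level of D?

Trophic level 3

B is a producer → level 1.
F eats B → level 2.
D eats F → level 3.
No prey of D is below level 2, so 3 is the minimum.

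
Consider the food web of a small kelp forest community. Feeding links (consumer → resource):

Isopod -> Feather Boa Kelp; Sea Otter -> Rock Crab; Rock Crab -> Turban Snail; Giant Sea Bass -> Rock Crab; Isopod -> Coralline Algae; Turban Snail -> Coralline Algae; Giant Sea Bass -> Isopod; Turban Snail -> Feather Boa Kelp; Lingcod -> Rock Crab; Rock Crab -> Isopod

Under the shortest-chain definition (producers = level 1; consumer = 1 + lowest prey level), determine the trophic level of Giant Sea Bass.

Coralline Algae is a producer → level 1.
Isopod eats Coralline Algae → level 2.
Giant Sea Bass eats Isopod → level 3.
No prey of Giant Sea Bass is below level 2, so 3 is the minimum.

Trophic level 3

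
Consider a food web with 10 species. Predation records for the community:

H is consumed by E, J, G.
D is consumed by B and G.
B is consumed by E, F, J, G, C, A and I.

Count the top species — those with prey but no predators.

7

Top species (has prey, but nothing eats it): E, G, F, C, J, I, A.
Count: 7.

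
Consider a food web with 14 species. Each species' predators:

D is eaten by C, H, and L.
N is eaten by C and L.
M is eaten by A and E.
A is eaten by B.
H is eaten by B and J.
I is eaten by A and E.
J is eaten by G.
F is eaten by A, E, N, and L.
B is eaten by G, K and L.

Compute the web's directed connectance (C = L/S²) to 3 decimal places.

C = 0.102

The web has S = 14 species and L = 20 feeding links.
C = L / S² = 20 / 196 = 0.1020 ≈ 0.102.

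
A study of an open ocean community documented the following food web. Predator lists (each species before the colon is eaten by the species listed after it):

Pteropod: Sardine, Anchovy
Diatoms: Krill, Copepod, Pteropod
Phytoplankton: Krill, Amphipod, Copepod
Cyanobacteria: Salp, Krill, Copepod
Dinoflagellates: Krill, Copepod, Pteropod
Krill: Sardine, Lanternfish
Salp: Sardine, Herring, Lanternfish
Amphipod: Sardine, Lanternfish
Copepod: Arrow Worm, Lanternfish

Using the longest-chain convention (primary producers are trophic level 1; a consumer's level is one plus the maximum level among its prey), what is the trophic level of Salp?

Cyanobacteria is a producer → level 1.
Salp eats Cyanobacteria → level 2.

Trophic level 2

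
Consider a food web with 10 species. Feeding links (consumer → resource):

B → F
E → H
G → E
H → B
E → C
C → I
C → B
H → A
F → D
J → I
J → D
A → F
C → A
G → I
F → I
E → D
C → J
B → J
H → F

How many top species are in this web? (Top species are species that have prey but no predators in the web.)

Top species (has prey, but nothing eats it): G.
Count: 1.

1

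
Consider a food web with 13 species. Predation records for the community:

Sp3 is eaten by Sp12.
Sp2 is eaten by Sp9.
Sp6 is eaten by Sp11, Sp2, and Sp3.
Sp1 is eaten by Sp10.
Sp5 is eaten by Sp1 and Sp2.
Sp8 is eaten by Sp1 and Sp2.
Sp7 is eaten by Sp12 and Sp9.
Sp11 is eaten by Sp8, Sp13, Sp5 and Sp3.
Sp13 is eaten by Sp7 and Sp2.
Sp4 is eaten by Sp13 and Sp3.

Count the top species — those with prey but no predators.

3

Top species (has prey, but nothing eats it): Sp9, Sp10, Sp12.
Count: 3.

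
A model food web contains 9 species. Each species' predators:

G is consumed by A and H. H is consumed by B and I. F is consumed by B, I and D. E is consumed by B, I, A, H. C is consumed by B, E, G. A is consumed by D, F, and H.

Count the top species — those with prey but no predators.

3

Top species (has prey, but nothing eats it): I, D, B.
Count: 3.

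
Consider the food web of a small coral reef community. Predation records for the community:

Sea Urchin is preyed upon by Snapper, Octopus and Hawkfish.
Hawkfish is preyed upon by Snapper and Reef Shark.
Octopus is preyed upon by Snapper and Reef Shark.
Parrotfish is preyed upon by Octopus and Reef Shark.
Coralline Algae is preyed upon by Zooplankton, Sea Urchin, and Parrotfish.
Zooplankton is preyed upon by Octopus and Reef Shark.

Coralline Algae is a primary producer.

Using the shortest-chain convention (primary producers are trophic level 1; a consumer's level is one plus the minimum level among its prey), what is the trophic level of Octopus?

Coralline Algae is a producer → level 1.
Parrotfish eats Coralline Algae → level 2.
Octopus eats Parrotfish → level 3.
No prey of Octopus is below level 2, so 3 is the minimum.

Trophic level 3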